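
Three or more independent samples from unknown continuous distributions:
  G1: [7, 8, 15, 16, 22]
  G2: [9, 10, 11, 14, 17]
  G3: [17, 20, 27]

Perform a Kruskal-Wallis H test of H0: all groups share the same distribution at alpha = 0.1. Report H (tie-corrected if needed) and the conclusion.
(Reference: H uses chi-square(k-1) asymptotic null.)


Step 1: Combine all N = 13 observations and assign midranks.
sorted (value, group, rank): (7,G1,1), (8,G1,2), (9,G2,3), (10,G2,4), (11,G2,5), (14,G2,6), (15,G1,7), (16,G1,8), (17,G2,9.5), (17,G3,9.5), (20,G3,11), (22,G1,12), (27,G3,13)
Step 2: Sum ranks within each group.
R_1 = 30 (n_1 = 5)
R_2 = 27.5 (n_2 = 5)
R_3 = 33.5 (n_3 = 3)
Step 3: H = 12/(N(N+1)) * sum(R_i^2/n_i) - 3(N+1)
     = 12/(13*14) * (30^2/5 + 27.5^2/5 + 33.5^2/3) - 3*14
     = 0.065934 * 705.333 - 42
     = 4.505495.
Step 4: Ties present; correction factor C = 1 - 6/(13^3 - 13) = 0.997253. Corrected H = 4.505495 / 0.997253 = 4.517906.
Step 5: Under H0, H ~ chi^2(2); p-value = 0.104460.
Step 6: alpha = 0.1. fail to reject H0.

H = 4.5179, df = 2, p = 0.104460, fail to reject H0.


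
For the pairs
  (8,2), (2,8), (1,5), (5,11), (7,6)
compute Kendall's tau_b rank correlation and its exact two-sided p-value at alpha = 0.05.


Step 1: Enumerate the 10 unordered pairs (i,j) with i<j and classify each by sign(x_j-x_i) * sign(y_j-y_i).
  (1,2):dx=-6,dy=+6->D; (1,3):dx=-7,dy=+3->D; (1,4):dx=-3,dy=+9->D; (1,5):dx=-1,dy=+4->D
  (2,3):dx=-1,dy=-3->C; (2,4):dx=+3,dy=+3->C; (2,5):dx=+5,dy=-2->D; (3,4):dx=+4,dy=+6->C
  (3,5):dx=+6,dy=+1->C; (4,5):dx=+2,dy=-5->D
Step 2: C = 4, D = 6, total pairs = 10.
Step 3: tau = (C - D)/(n(n-1)/2) = (4 - 6)/10 = -0.200000.
Step 4: Exact two-sided p-value (enumerate n! = 120 permutations of y under H0): p = 0.816667.
Step 5: alpha = 0.05. fail to reject H0.

tau_b = -0.2000 (C=4, D=6), p = 0.816667, fail to reject H0.


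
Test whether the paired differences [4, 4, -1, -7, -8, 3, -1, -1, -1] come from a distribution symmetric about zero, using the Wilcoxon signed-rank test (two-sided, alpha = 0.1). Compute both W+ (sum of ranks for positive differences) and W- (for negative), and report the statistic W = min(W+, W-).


Step 1: Drop any zero differences (none here) and take |d_i|.
|d| = [4, 4, 1, 7, 8, 3, 1, 1, 1]
Step 2: Midrank |d_i| (ties get averaged ranks).
ranks: |4|->6.5, |4|->6.5, |1|->2.5, |7|->8, |8|->9, |3|->5, |1|->2.5, |1|->2.5, |1|->2.5
Step 3: Attach original signs; sum ranks with positive sign and with negative sign.
W+ = 6.5 + 6.5 + 5 = 18
W- = 2.5 + 8 + 9 + 2.5 + 2.5 + 2.5 = 27
(Check: W+ + W- = 45 should equal n(n+1)/2 = 45.)
Step 4: Test statistic W = min(W+, W-) = 18.
Step 5: Ties in |d|, so use the tie-corrected normal approximation.
        E[W] = n(n+1)/4 = 9*10/4 = 22.5.
        Tie groups: |d|=1 (t=4), |d|=4 (t=2); sum(t^3 - t) = 66.
        Var[W] = n(n+1)(2n+1)/24 - sum(t^3-t)/48 = 1710/24 - 66/48 = 69.875.
        z = (W - E[W]) / sqrt(Var[W]) = (18 - 22.5) / 8.3591 = -0.5383.
        Two-sided p = 2*Phi(z) = 0.590347.
Step 6: alpha = 0.1. fail to reject H0.

W+ = 18, W- = 27, W = min = 18, p = 0.590347, fail to reject H0.


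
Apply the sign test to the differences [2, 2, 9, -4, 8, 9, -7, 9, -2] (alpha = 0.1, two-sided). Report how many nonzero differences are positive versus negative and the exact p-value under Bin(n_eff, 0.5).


Step 1: Discard zero differences. Original n = 9; n_eff = number of nonzero differences = 9.
Nonzero differences (with sign): +2, +2, +9, -4, +8, +9, -7, +9, -2
Step 2: Count signs: positive = 6, negative = 3.
Step 3: Under H0: P(positive) = 0.5, so the number of positives S ~ Bin(9, 0.5).
Step 4: Two-sided exact p-value = sum of Bin(9,0.5) probabilities at or below the observed probability = 0.507812.
Step 5: alpha = 0.1. fail to reject H0.

n_eff = 9, pos = 6, neg = 3, p = 0.507812, fail to reject H0.


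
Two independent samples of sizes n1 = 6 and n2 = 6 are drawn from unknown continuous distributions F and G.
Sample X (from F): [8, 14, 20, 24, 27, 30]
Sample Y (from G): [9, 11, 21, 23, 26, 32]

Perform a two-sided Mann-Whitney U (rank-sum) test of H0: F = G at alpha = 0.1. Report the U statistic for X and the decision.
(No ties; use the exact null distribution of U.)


Step 1: Combine and sort all 12 observations; assign midranks.
sorted (value, group): (8,X), (9,Y), (11,Y), (14,X), (20,X), (21,Y), (23,Y), (24,X), (26,Y), (27,X), (30,X), (32,Y)
ranks: 8->1, 9->2, 11->3, 14->4, 20->5, 21->6, 23->7, 24->8, 26->9, 27->10, 30->11, 32->12
Step 2: Rank sum for X: R1 = 1 + 4 + 5 + 8 + 10 + 11 = 39.
Step 3: U_X = R1 - n1(n1+1)/2 = 39 - 6*7/2 = 39 - 21 = 18.
       U_Y = n1*n2 - U_X = 36 - 18 = 18.
Step 4: No ties, so the exact null distribution of U (based on enumerating the C(12,6) = 924 equally likely rank assignments) gives the two-sided p-value.
Step 5: p-value = 1.000000; compare to alpha = 0.1. fail to reject H0.

U_X = 18, p = 1.000000, fail to reject H0 at alpha = 0.1.


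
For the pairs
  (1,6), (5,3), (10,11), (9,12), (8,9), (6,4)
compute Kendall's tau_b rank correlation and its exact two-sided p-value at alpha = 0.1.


Step 1: Enumerate the 15 unordered pairs (i,j) with i<j and classify each by sign(x_j-x_i) * sign(y_j-y_i).
  (1,2):dx=+4,dy=-3->D; (1,3):dx=+9,dy=+5->C; (1,4):dx=+8,dy=+6->C; (1,5):dx=+7,dy=+3->C
  (1,6):dx=+5,dy=-2->D; (2,3):dx=+5,dy=+8->C; (2,4):dx=+4,dy=+9->C; (2,5):dx=+3,dy=+6->C
  (2,6):dx=+1,dy=+1->C; (3,4):dx=-1,dy=+1->D; (3,5):dx=-2,dy=-2->C; (3,6):dx=-4,dy=-7->C
  (4,5):dx=-1,dy=-3->C; (4,6):dx=-3,dy=-8->C; (5,6):dx=-2,dy=-5->C
Step 2: C = 12, D = 3, total pairs = 15.
Step 3: tau = (C - D)/(n(n-1)/2) = (12 - 3)/15 = 0.600000.
Step 4: Exact two-sided p-value (enumerate n! = 720 permutations of y under H0): p = 0.136111.
Step 5: alpha = 0.1. fail to reject H0.

tau_b = 0.6000 (C=12, D=3), p = 0.136111, fail to reject H0.


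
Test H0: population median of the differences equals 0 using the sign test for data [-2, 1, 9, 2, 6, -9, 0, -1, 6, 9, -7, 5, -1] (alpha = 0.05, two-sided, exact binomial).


Step 1: Discard zero differences. Original n = 13; n_eff = number of nonzero differences = 12.
Nonzero differences (with sign): -2, +1, +9, +2, +6, -9, -1, +6, +9, -7, +5, -1
Step 2: Count signs: positive = 7, negative = 5.
Step 3: Under H0: P(positive) = 0.5, so the number of positives S ~ Bin(12, 0.5).
Step 4: Two-sided exact p-value = sum of Bin(12,0.5) probabilities at or below the observed probability = 0.774414.
Step 5: alpha = 0.05. fail to reject H0.

n_eff = 12, pos = 7, neg = 5, p = 0.774414, fail to reject H0.


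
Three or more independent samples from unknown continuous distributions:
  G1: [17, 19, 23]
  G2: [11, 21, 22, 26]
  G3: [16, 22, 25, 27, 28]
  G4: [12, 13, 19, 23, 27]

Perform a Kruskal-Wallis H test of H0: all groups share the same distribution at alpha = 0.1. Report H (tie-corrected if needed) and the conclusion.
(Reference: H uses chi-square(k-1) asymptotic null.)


Step 1: Combine all N = 17 observations and assign midranks.
sorted (value, group, rank): (11,G2,1), (12,G4,2), (13,G4,3), (16,G3,4), (17,G1,5), (19,G1,6.5), (19,G4,6.5), (21,G2,8), (22,G2,9.5), (22,G3,9.5), (23,G1,11.5), (23,G4,11.5), (25,G3,13), (26,G2,14), (27,G3,15.5), (27,G4,15.5), (28,G3,17)
Step 2: Sum ranks within each group.
R_1 = 23 (n_1 = 3)
R_2 = 32.5 (n_2 = 4)
R_3 = 59 (n_3 = 5)
R_4 = 38.5 (n_4 = 5)
Step 3: H = 12/(N(N+1)) * sum(R_i^2/n_i) - 3(N+1)
     = 12/(17*18) * (23^2/3 + 32.5^2/4 + 59^2/5 + 38.5^2/5) - 3*18
     = 0.039216 * 1433.05 - 54
     = 2.197876.
Step 4: Ties present; correction factor C = 1 - 24/(17^3 - 17) = 0.995098. Corrected H = 2.197876 / 0.995098 = 2.208703.
Step 5: Under H0, H ~ chi^2(3); p-value = 0.530236.
Step 6: alpha = 0.1. fail to reject H0.

H = 2.2087, df = 3, p = 0.530236, fail to reject H0.


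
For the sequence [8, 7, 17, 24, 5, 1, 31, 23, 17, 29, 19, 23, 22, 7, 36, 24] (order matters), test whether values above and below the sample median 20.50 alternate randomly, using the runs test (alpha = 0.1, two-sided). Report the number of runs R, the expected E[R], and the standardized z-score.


Step 1: Compute median = 20.50; label A = above, B = below.
Labels in order: BBBABBAABABAABAA  (n_A = 8, n_B = 8)
Step 2: Count runs R = 10.
Step 3: Under H0 (random ordering), E[R] = 2*n_A*n_B/(n_A+n_B) + 1 = 2*8*8/16 + 1 = 9.0000.
        Var[R] = 2*n_A*n_B*(2*n_A*n_B - n_A - n_B) / ((n_A+n_B)^2 * (n_A+n_B-1)) = 14336/3840 = 3.7333.
        SD[R] = 1.9322.
Step 4: Continuity-corrected z = (R - 0.5 - E[R]) / SD[R] = (10 - 0.5 - 9.0000) / 1.9322 = 0.2588.
Step 5: Two-sided p-value via normal approximation = 2*(1 - Phi(|z|)) = 0.795809.
Step 6: alpha = 0.1. fail to reject H0.

R = 10, z = 0.2588, p = 0.795809, fail to reject H0.


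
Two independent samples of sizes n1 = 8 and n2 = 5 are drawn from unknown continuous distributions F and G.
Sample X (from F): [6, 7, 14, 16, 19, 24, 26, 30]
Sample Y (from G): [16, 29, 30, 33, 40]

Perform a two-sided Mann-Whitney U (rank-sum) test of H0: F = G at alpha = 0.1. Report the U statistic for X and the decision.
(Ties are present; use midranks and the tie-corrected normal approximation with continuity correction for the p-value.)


Step 1: Combine and sort all 13 observations; assign midranks.
sorted (value, group): (6,X), (7,X), (14,X), (16,X), (16,Y), (19,X), (24,X), (26,X), (29,Y), (30,X), (30,Y), (33,Y), (40,Y)
ranks: 6->1, 7->2, 14->3, 16->4.5, 16->4.5, 19->6, 24->7, 26->8, 29->9, 30->10.5, 30->10.5, 33->12, 40->13
Step 2: Rank sum for X: R1 = 1 + 2 + 3 + 4.5 + 6 + 7 + 8 + 10.5 = 42.
Step 3: U_X = R1 - n1(n1+1)/2 = 42 - 8*9/2 = 42 - 36 = 6.
       U_Y = n1*n2 - U_X = 40 - 6 = 34.
Step 4: Ties are present, so use the tie-corrected normal approximation (with continuity correction) for the p-value.
Step 5: p-value = 0.047519; compare to alpha = 0.1. reject H0.

U_X = 6, p = 0.047519, reject H0 at alpha = 0.1.


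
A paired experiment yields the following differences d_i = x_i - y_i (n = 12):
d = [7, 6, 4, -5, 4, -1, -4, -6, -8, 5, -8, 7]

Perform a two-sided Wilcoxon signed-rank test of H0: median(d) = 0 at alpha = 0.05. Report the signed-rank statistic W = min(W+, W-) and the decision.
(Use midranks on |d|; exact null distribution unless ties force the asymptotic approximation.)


Step 1: Drop any zero differences (none here) and take |d_i|.
|d| = [7, 6, 4, 5, 4, 1, 4, 6, 8, 5, 8, 7]
Step 2: Midrank |d_i| (ties get averaged ranks).
ranks: |7|->9.5, |6|->7.5, |4|->3, |5|->5.5, |4|->3, |1|->1, |4|->3, |6|->7.5, |8|->11.5, |5|->5.5, |8|->11.5, |7|->9.5
Step 3: Attach original signs; sum ranks with positive sign and with negative sign.
W+ = 9.5 + 7.5 + 3 + 3 + 5.5 + 9.5 = 38
W- = 5.5 + 1 + 3 + 7.5 + 11.5 + 11.5 = 40
(Check: W+ + W- = 78 should equal n(n+1)/2 = 78.)
Step 4: Test statistic W = min(W+, W-) = 38.
Step 5: Ties in |d|, so use the tie-corrected normal approximation.
        E[W] = n(n+1)/4 = 12*13/4 = 39.
        Tie groups: |d|=4 (t=3), |d|=5 (t=2), |d|=6 (t=2), |d|=7 (t=2), |d|=8 (t=2); sum(t^3 - t) = 48.
        Var[W] = n(n+1)(2n+1)/24 - sum(t^3-t)/48 = 3900/24 - 48/48 = 161.5.
        z = (W - E[W]) / sqrt(Var[W]) = (38 - 39) / 12.7083 = -0.0787.
        Two-sided p = 2*Phi(z) = 0.937280.
Step 6: alpha = 0.05. fail to reject H0.

W+ = 38, W- = 40, W = min = 38, p = 0.937280, fail to reject H0.


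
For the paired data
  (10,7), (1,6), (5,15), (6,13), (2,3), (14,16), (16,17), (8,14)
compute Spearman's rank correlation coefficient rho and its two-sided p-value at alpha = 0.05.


Step 1: Rank x and y separately (midranks; no ties here).
rank(x): 10->6, 1->1, 5->3, 6->4, 2->2, 14->7, 16->8, 8->5
rank(y): 7->3, 6->2, 15->6, 13->4, 3->1, 16->7, 17->8, 14->5
Step 2: d_i = R_x(i) - R_y(i); compute d_i^2.
  (6-3)^2=9, (1-2)^2=1, (3-6)^2=9, (4-4)^2=0, (2-1)^2=1, (7-7)^2=0, (8-8)^2=0, (5-5)^2=0
sum(d^2) = 20.
Step 3: rho = 1 - 6*20 / (8*(8^2 - 1)) = 1 - 120/504 = 0.761905.
Step 4: Under H0, t = rho * sqrt((n-2)/(1-rho^2)) = 2.8814 ~ t(6).
Step 5: Two-sided p-value from the t-distribution with 6 df = 0.028005.
Step 6: alpha = 0.05. reject H0.

rho = 0.7619, p = 0.028005, reject H0 at alpha = 0.05.


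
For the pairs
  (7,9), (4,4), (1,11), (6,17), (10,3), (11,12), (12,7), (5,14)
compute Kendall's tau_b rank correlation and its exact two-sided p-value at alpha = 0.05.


Step 1: Enumerate the 28 unordered pairs (i,j) with i<j and classify each by sign(x_j-x_i) * sign(y_j-y_i).
  (1,2):dx=-3,dy=-5->C; (1,3):dx=-6,dy=+2->D; (1,4):dx=-1,dy=+8->D; (1,5):dx=+3,dy=-6->D
  (1,6):dx=+4,dy=+3->C; (1,7):dx=+5,dy=-2->D; (1,8):dx=-2,dy=+5->D; (2,3):dx=-3,dy=+7->D
  (2,4):dx=+2,dy=+13->C; (2,5):dx=+6,dy=-1->D; (2,6):dx=+7,dy=+8->C; (2,7):dx=+8,dy=+3->C
  (2,8):dx=+1,dy=+10->C; (3,4):dx=+5,dy=+6->C; (3,5):dx=+9,dy=-8->D; (3,6):dx=+10,dy=+1->C
  (3,7):dx=+11,dy=-4->D; (3,8):dx=+4,dy=+3->C; (4,5):dx=+4,dy=-14->D; (4,6):dx=+5,dy=-5->D
  (4,7):dx=+6,dy=-10->D; (4,8):dx=-1,dy=-3->C; (5,6):dx=+1,dy=+9->C; (5,7):dx=+2,dy=+4->C
  (5,8):dx=-5,dy=+11->D; (6,7):dx=+1,dy=-5->D; (6,8):dx=-6,dy=+2->D; (7,8):dx=-7,dy=+7->D
Step 2: C = 12, D = 16, total pairs = 28.
Step 3: tau = (C - D)/(n(n-1)/2) = (12 - 16)/28 = -0.142857.
Step 4: Exact two-sided p-value (enumerate n! = 40320 permutations of y under H0): p = 0.719544.
Step 5: alpha = 0.05. fail to reject H0.

tau_b = -0.1429 (C=12, D=16), p = 0.719544, fail to reject H0.


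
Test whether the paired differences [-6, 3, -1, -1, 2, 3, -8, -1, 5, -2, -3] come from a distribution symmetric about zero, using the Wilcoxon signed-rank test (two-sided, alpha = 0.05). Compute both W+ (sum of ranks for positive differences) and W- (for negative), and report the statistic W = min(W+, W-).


Step 1: Drop any zero differences (none here) and take |d_i|.
|d| = [6, 3, 1, 1, 2, 3, 8, 1, 5, 2, 3]
Step 2: Midrank |d_i| (ties get averaged ranks).
ranks: |6|->10, |3|->7, |1|->2, |1|->2, |2|->4.5, |3|->7, |8|->11, |1|->2, |5|->9, |2|->4.5, |3|->7
Step 3: Attach original signs; sum ranks with positive sign and with negative sign.
W+ = 7 + 4.5 + 7 + 9 = 27.5
W- = 10 + 2 + 2 + 11 + 2 + 4.5 + 7 = 38.5
(Check: W+ + W- = 66 should equal n(n+1)/2 = 66.)
Step 4: Test statistic W = min(W+, W-) = 27.5.
Step 5: Ties in |d|, so use the tie-corrected normal approximation.
        E[W] = n(n+1)/4 = 11*12/4 = 33.
        Tie groups: |d|=1 (t=3), |d|=2 (t=2), |d|=3 (t=3); sum(t^3 - t) = 54.
        Var[W] = n(n+1)(2n+1)/24 - sum(t^3-t)/48 = 3036/24 - 54/48 = 125.375.
        z = (W - E[W]) / sqrt(Var[W]) = (27.5 - 33) / 11.1971 = -0.4912.
        Two-sided p = 2*Phi(z) = 0.623286.
Step 6: alpha = 0.05. fail to reject H0.

W+ = 27.5, W- = 38.5, W = min = 27.5, p = 0.623286, fail to reject H0.


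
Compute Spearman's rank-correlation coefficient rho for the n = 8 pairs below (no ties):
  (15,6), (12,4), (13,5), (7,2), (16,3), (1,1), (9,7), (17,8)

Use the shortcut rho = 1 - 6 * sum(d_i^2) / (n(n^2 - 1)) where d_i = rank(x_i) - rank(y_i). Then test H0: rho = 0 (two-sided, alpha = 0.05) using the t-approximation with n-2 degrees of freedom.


Step 1: Rank x and y separately (midranks; no ties here).
rank(x): 15->6, 12->4, 13->5, 7->2, 16->7, 1->1, 9->3, 17->8
rank(y): 6->6, 4->4, 5->5, 2->2, 3->3, 1->1, 7->7, 8->8
Step 2: d_i = R_x(i) - R_y(i); compute d_i^2.
  (6-6)^2=0, (4-4)^2=0, (5-5)^2=0, (2-2)^2=0, (7-3)^2=16, (1-1)^2=0, (3-7)^2=16, (8-8)^2=0
sum(d^2) = 32.
Step 3: rho = 1 - 6*32 / (8*(8^2 - 1)) = 1 - 192/504 = 0.619048.
Step 4: Under H0, t = rho * sqrt((n-2)/(1-rho^2)) = 1.9308 ~ t(6).
Step 5: Two-sided p-value from the t-distribution with 6 df = 0.101733.
Step 6: alpha = 0.05. fail to reject H0.

rho = 0.6190, p = 0.101733, fail to reject H0 at alpha = 0.05.


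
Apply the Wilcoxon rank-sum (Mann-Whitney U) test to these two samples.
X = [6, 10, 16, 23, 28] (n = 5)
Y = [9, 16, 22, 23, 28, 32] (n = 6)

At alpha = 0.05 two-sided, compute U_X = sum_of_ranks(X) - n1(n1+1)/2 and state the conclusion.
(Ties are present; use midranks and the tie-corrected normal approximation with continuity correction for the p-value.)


Step 1: Combine and sort all 11 observations; assign midranks.
sorted (value, group): (6,X), (9,Y), (10,X), (16,X), (16,Y), (22,Y), (23,X), (23,Y), (28,X), (28,Y), (32,Y)
ranks: 6->1, 9->2, 10->3, 16->4.5, 16->4.5, 22->6, 23->7.5, 23->7.5, 28->9.5, 28->9.5, 32->11
Step 2: Rank sum for X: R1 = 1 + 3 + 4.5 + 7.5 + 9.5 = 25.5.
Step 3: U_X = R1 - n1(n1+1)/2 = 25.5 - 5*6/2 = 25.5 - 15 = 10.5.
       U_Y = n1*n2 - U_X = 30 - 10.5 = 19.5.
Step 4: Ties are present, so use the tie-corrected normal approximation (with continuity correction) for the p-value.
Step 5: p-value = 0.462140; compare to alpha = 0.05. fail to reject H0.

U_X = 10.5, p = 0.462140, fail to reject H0 at alpha = 0.05.


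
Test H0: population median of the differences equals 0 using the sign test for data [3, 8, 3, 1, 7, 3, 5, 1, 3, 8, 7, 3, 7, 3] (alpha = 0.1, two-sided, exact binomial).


Step 1: Discard zero differences. Original n = 14; n_eff = number of nonzero differences = 14.
Nonzero differences (with sign): +3, +8, +3, +1, +7, +3, +5, +1, +3, +8, +7, +3, +7, +3
Step 2: Count signs: positive = 14, negative = 0.
Step 3: Under H0: P(positive) = 0.5, so the number of positives S ~ Bin(14, 0.5).
Step 4: Two-sided exact p-value = sum of Bin(14,0.5) probabilities at or below the observed probability = 0.000122.
Step 5: alpha = 0.1. reject H0.

n_eff = 14, pos = 14, neg = 0, p = 0.000122, reject H0.


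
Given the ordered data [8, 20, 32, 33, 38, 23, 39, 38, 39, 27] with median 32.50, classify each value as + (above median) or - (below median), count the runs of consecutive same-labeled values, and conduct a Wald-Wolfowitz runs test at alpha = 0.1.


Step 1: Compute median = 32.50; label A = above, B = below.
Labels in order: BBBAABAAAB  (n_A = 5, n_B = 5)
Step 2: Count runs R = 5.
Step 3: Under H0 (random ordering), E[R] = 2*n_A*n_B/(n_A+n_B) + 1 = 2*5*5/10 + 1 = 6.0000.
        Var[R] = 2*n_A*n_B*(2*n_A*n_B - n_A - n_B) / ((n_A+n_B)^2 * (n_A+n_B-1)) = 2000/900 = 2.2222.
        SD[R] = 1.4907.
Step 4: Continuity-corrected z = (R + 0.5 - E[R]) / SD[R] = (5 + 0.5 - 6.0000) / 1.4907 = -0.3354.
Step 5: Two-sided p-value via normal approximation = 2*(1 - Phi(|z|)) = 0.737316.
Step 6: alpha = 0.1. fail to reject H0.

R = 5, z = -0.3354, p = 0.737316, fail to reject H0.


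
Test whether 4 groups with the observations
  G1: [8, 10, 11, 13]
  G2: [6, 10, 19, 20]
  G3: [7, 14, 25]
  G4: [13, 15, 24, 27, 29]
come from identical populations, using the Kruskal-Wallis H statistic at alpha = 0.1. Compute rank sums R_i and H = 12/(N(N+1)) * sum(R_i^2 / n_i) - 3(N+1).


Step 1: Combine all N = 16 observations and assign midranks.
sorted (value, group, rank): (6,G2,1), (7,G3,2), (8,G1,3), (10,G1,4.5), (10,G2,4.5), (11,G1,6), (13,G1,7.5), (13,G4,7.5), (14,G3,9), (15,G4,10), (19,G2,11), (20,G2,12), (24,G4,13), (25,G3,14), (27,G4,15), (29,G4,16)
Step 2: Sum ranks within each group.
R_1 = 21 (n_1 = 4)
R_2 = 28.5 (n_2 = 4)
R_3 = 25 (n_3 = 3)
R_4 = 61.5 (n_4 = 5)
Step 3: H = 12/(N(N+1)) * sum(R_i^2/n_i) - 3(N+1)
     = 12/(16*17) * (21^2/4 + 28.5^2/4 + 25^2/3 + 61.5^2/5) - 3*17
     = 0.044118 * 1278.1 - 51
     = 5.386581.
Step 4: Ties present; correction factor C = 1 - 12/(16^3 - 16) = 0.997059. Corrected H = 5.386581 / 0.997059 = 5.402471.
Step 5: Under H0, H ~ chi^2(3); p-value = 0.144590.
Step 6: alpha = 0.1. fail to reject H0.

H = 5.4025, df = 3, p = 0.144590, fail to reject H0.


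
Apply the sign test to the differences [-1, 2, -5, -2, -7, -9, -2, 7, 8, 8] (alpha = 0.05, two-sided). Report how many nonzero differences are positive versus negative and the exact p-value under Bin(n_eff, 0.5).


Step 1: Discard zero differences. Original n = 10; n_eff = number of nonzero differences = 10.
Nonzero differences (with sign): -1, +2, -5, -2, -7, -9, -2, +7, +8, +8
Step 2: Count signs: positive = 4, negative = 6.
Step 3: Under H0: P(positive) = 0.5, so the number of positives S ~ Bin(10, 0.5).
Step 4: Two-sided exact p-value = sum of Bin(10,0.5) probabilities at or below the observed probability = 0.753906.
Step 5: alpha = 0.05. fail to reject H0.

n_eff = 10, pos = 4, neg = 6, p = 0.753906, fail to reject H0.


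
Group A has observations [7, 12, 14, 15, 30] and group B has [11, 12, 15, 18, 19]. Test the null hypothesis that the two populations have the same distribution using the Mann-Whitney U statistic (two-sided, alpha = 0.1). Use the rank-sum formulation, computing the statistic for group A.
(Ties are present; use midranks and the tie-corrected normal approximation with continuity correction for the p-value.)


Step 1: Combine and sort all 10 observations; assign midranks.
sorted (value, group): (7,X), (11,Y), (12,X), (12,Y), (14,X), (15,X), (15,Y), (18,Y), (19,Y), (30,X)
ranks: 7->1, 11->2, 12->3.5, 12->3.5, 14->5, 15->6.5, 15->6.5, 18->8, 19->9, 30->10
Step 2: Rank sum for X: R1 = 1 + 3.5 + 5 + 6.5 + 10 = 26.
Step 3: U_X = R1 - n1(n1+1)/2 = 26 - 5*6/2 = 26 - 15 = 11.
       U_Y = n1*n2 - U_X = 25 - 11 = 14.
Step 4: Ties are present, so use the tie-corrected normal approximation (with continuity correction) for the p-value.
Step 5: p-value = 0.833534; compare to alpha = 0.1. fail to reject H0.

U_X = 11, p = 0.833534, fail to reject H0 at alpha = 0.1.


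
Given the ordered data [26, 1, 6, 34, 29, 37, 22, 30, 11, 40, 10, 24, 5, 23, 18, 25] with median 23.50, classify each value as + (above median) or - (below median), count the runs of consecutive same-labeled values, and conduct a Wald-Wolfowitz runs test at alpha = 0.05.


Step 1: Compute median = 23.50; label A = above, B = below.
Labels in order: ABBAAABABABABBBA  (n_A = 8, n_B = 8)
Step 2: Count runs R = 11.
Step 3: Under H0 (random ordering), E[R] = 2*n_A*n_B/(n_A+n_B) + 1 = 2*8*8/16 + 1 = 9.0000.
        Var[R] = 2*n_A*n_B*(2*n_A*n_B - n_A - n_B) / ((n_A+n_B)^2 * (n_A+n_B-1)) = 14336/3840 = 3.7333.
        SD[R] = 1.9322.
Step 4: Continuity-corrected z = (R - 0.5 - E[R]) / SD[R] = (11 - 0.5 - 9.0000) / 1.9322 = 0.7763.
Step 5: Two-sided p-value via normal approximation = 2*(1 - Phi(|z|)) = 0.437558.
Step 6: alpha = 0.05. fail to reject H0.

R = 11, z = 0.7763, p = 0.437558, fail to reject H0.


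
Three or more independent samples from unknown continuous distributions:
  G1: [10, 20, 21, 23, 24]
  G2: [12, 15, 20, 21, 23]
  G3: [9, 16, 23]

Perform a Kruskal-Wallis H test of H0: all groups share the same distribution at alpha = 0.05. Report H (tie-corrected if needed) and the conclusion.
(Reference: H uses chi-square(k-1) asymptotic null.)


Step 1: Combine all N = 13 observations and assign midranks.
sorted (value, group, rank): (9,G3,1), (10,G1,2), (12,G2,3), (15,G2,4), (16,G3,5), (20,G1,6.5), (20,G2,6.5), (21,G1,8.5), (21,G2,8.5), (23,G1,11), (23,G2,11), (23,G3,11), (24,G1,13)
Step 2: Sum ranks within each group.
R_1 = 41 (n_1 = 5)
R_2 = 33 (n_2 = 5)
R_3 = 17 (n_3 = 3)
Step 3: H = 12/(N(N+1)) * sum(R_i^2/n_i) - 3(N+1)
     = 12/(13*14) * (41^2/5 + 33^2/5 + 17^2/3) - 3*14
     = 0.065934 * 650.333 - 42
     = 0.879121.
Step 4: Ties present; correction factor C = 1 - 36/(13^3 - 13) = 0.983516. Corrected H = 0.879121 / 0.983516 = 0.893855.
Step 5: Under H0, H ~ chi^2(2); p-value = 0.639590.
Step 6: alpha = 0.05. fail to reject H0.

H = 0.8939, df = 2, p = 0.639590, fail to reject H0.


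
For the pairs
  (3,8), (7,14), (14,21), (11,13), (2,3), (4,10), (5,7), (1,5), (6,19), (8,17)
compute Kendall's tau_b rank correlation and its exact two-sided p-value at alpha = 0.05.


Step 1: Enumerate the 45 unordered pairs (i,j) with i<j and classify each by sign(x_j-x_i) * sign(y_j-y_i).
  (1,2):dx=+4,dy=+6->C; (1,3):dx=+11,dy=+13->C; (1,4):dx=+8,dy=+5->C; (1,5):dx=-1,dy=-5->C
  (1,6):dx=+1,dy=+2->C; (1,7):dx=+2,dy=-1->D; (1,8):dx=-2,dy=-3->C; (1,9):dx=+3,dy=+11->C
  (1,10):dx=+5,dy=+9->C; (2,3):dx=+7,dy=+7->C; (2,4):dx=+4,dy=-1->D; (2,5):dx=-5,dy=-11->C
  (2,6):dx=-3,dy=-4->C; (2,7):dx=-2,dy=-7->C; (2,8):dx=-6,dy=-9->C; (2,9):dx=-1,dy=+5->D
  (2,10):dx=+1,dy=+3->C; (3,4):dx=-3,dy=-8->C; (3,5):dx=-12,dy=-18->C; (3,6):dx=-10,dy=-11->C
  (3,7):dx=-9,dy=-14->C; (3,8):dx=-13,dy=-16->C; (3,9):dx=-8,dy=-2->C; (3,10):dx=-6,dy=-4->C
  (4,5):dx=-9,dy=-10->C; (4,6):dx=-7,dy=-3->C; (4,7):dx=-6,dy=-6->C; (4,8):dx=-10,dy=-8->C
  (4,9):dx=-5,dy=+6->D; (4,10):dx=-3,dy=+4->D; (5,6):dx=+2,dy=+7->C; (5,7):dx=+3,dy=+4->C
  (5,8):dx=-1,dy=+2->D; (5,9):dx=+4,dy=+16->C; (5,10):dx=+6,dy=+14->C; (6,7):dx=+1,dy=-3->D
  (6,8):dx=-3,dy=-5->C; (6,9):dx=+2,dy=+9->C; (6,10):dx=+4,dy=+7->C; (7,8):dx=-4,dy=-2->C
  (7,9):dx=+1,dy=+12->C; (7,10):dx=+3,dy=+10->C; (8,9):dx=+5,dy=+14->C; (8,10):dx=+7,dy=+12->C
  (9,10):dx=+2,dy=-2->D
Step 2: C = 37, D = 8, total pairs = 45.
Step 3: tau = (C - D)/(n(n-1)/2) = (37 - 8)/45 = 0.644444.
Step 4: Exact two-sided p-value (enumerate n! = 3628800 permutations of y under H0): p = 0.009148.
Step 5: alpha = 0.05. reject H0.

tau_b = 0.6444 (C=37, D=8), p = 0.009148, reject H0.


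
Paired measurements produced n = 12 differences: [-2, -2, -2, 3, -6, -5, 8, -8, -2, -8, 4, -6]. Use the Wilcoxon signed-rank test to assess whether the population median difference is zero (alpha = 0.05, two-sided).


Step 1: Drop any zero differences (none here) and take |d_i|.
|d| = [2, 2, 2, 3, 6, 5, 8, 8, 2, 8, 4, 6]
Step 2: Midrank |d_i| (ties get averaged ranks).
ranks: |2|->2.5, |2|->2.5, |2|->2.5, |3|->5, |6|->8.5, |5|->7, |8|->11, |8|->11, |2|->2.5, |8|->11, |4|->6, |6|->8.5
Step 3: Attach original signs; sum ranks with positive sign and with negative sign.
W+ = 5 + 11 + 6 = 22
W- = 2.5 + 2.5 + 2.5 + 8.5 + 7 + 11 + 2.5 + 11 + 8.5 = 56
(Check: W+ + W- = 78 should equal n(n+1)/2 = 78.)
Step 4: Test statistic W = min(W+, W-) = 22.
Step 5: Ties in |d|, so use the tie-corrected normal approximation.
        E[W] = n(n+1)/4 = 12*13/4 = 39.
        Tie groups: |d|=2 (t=4), |d|=6 (t=2), |d|=8 (t=3); sum(t^3 - t) = 90.
        Var[W] = n(n+1)(2n+1)/24 - sum(t^3-t)/48 = 3900/24 - 90/48 = 160.625.
        z = (W - E[W]) / sqrt(Var[W]) = (22 - 39) / 12.6738 = -1.3414.
        Two-sided p = 2*Phi(z) = 0.179807.
Step 6: alpha = 0.05. fail to reject H0.

W+ = 22, W- = 56, W = min = 22, p = 0.179807, fail to reject H0.


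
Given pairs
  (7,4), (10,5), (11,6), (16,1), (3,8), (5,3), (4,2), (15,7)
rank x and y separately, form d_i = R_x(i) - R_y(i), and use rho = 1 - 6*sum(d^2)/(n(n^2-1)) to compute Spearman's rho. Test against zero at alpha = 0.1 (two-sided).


Step 1: Rank x and y separately (midranks; no ties here).
rank(x): 7->4, 10->5, 11->6, 16->8, 3->1, 5->3, 4->2, 15->7
rank(y): 4->4, 5->5, 6->6, 1->1, 8->8, 3->3, 2->2, 7->7
Step 2: d_i = R_x(i) - R_y(i); compute d_i^2.
  (4-4)^2=0, (5-5)^2=0, (6-6)^2=0, (8-1)^2=49, (1-8)^2=49, (3-3)^2=0, (2-2)^2=0, (7-7)^2=0
sum(d^2) = 98.
Step 3: rho = 1 - 6*98 / (8*(8^2 - 1)) = 1 - 588/504 = -0.166667.
Step 4: Under H0, t = rho * sqrt((n-2)/(1-rho^2)) = -0.4140 ~ t(6).
Step 5: Two-sided p-value from the t-distribution with 6 df = 0.693239.
Step 6: alpha = 0.1. fail to reject H0.

rho = -0.1667, p = 0.693239, fail to reject H0 at alpha = 0.1.


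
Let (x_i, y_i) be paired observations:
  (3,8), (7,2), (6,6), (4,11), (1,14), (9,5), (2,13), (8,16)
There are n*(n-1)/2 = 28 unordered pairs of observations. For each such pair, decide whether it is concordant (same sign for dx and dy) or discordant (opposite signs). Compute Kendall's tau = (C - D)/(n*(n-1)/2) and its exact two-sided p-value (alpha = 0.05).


Step 1: Enumerate the 28 unordered pairs (i,j) with i<j and classify each by sign(x_j-x_i) * sign(y_j-y_i).
  (1,2):dx=+4,dy=-6->D; (1,3):dx=+3,dy=-2->D; (1,4):dx=+1,dy=+3->C; (1,5):dx=-2,dy=+6->D
  (1,6):dx=+6,dy=-3->D; (1,7):dx=-1,dy=+5->D; (1,8):dx=+5,dy=+8->C; (2,3):dx=-1,dy=+4->D
  (2,4):dx=-3,dy=+9->D; (2,5):dx=-6,dy=+12->D; (2,6):dx=+2,dy=+3->C; (2,7):dx=-5,dy=+11->D
  (2,8):dx=+1,dy=+14->C; (3,4):dx=-2,dy=+5->D; (3,5):dx=-5,dy=+8->D; (3,6):dx=+3,dy=-1->D
  (3,7):dx=-4,dy=+7->D; (3,8):dx=+2,dy=+10->C; (4,5):dx=-3,dy=+3->D; (4,6):dx=+5,dy=-6->D
  (4,7):dx=-2,dy=+2->D; (4,8):dx=+4,dy=+5->C; (5,6):dx=+8,dy=-9->D; (5,7):dx=+1,dy=-1->D
  (5,8):dx=+7,dy=+2->C; (6,7):dx=-7,dy=+8->D; (6,8):dx=-1,dy=+11->D; (7,8):dx=+6,dy=+3->C
Step 2: C = 8, D = 20, total pairs = 28.
Step 3: tau = (C - D)/(n(n-1)/2) = (8 - 20)/28 = -0.428571.
Step 4: Exact two-sided p-value (enumerate n! = 40320 permutations of y under H0): p = 0.178869.
Step 5: alpha = 0.05. fail to reject H0.

tau_b = -0.4286 (C=8, D=20), p = 0.178869, fail to reject H0.


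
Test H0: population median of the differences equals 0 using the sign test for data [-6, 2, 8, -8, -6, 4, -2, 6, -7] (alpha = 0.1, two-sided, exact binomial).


Step 1: Discard zero differences. Original n = 9; n_eff = number of nonzero differences = 9.
Nonzero differences (with sign): -6, +2, +8, -8, -6, +4, -2, +6, -7
Step 2: Count signs: positive = 4, negative = 5.
Step 3: Under H0: P(positive) = 0.5, so the number of positives S ~ Bin(9, 0.5).
Step 4: Two-sided exact p-value = sum of Bin(9,0.5) probabilities at or below the observed probability = 1.000000.
Step 5: alpha = 0.1. fail to reject H0.

n_eff = 9, pos = 4, neg = 5, p = 1.000000, fail to reject H0.


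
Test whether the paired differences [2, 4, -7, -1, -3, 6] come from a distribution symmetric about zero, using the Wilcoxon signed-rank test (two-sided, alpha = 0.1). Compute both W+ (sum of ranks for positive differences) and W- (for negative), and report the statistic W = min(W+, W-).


Step 1: Drop any zero differences (none here) and take |d_i|.
|d| = [2, 4, 7, 1, 3, 6]
Step 2: Midrank |d_i| (ties get averaged ranks).
ranks: |2|->2, |4|->4, |7|->6, |1|->1, |3|->3, |6|->5
Step 3: Attach original signs; sum ranks with positive sign and with negative sign.
W+ = 2 + 4 + 5 = 11
W- = 6 + 1 + 3 = 10
(Check: W+ + W- = 21 should equal n(n+1)/2 = 21.)
Step 4: Test statistic W = min(W+, W-) = 10.
Step 5: No ties, so the exact null distribution over the 2^6 = 64 sign assignments gives the two-sided p-value = 1.000000.
Step 6: alpha = 0.1. fail to reject H0.

W+ = 11, W- = 10, W = min = 10, p = 1.000000, fail to reject H0.


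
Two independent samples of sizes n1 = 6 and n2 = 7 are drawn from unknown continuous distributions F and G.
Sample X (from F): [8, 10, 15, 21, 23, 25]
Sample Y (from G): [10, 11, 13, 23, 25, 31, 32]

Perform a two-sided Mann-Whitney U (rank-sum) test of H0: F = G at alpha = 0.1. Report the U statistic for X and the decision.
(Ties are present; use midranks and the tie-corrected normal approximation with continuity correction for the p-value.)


Step 1: Combine and sort all 13 observations; assign midranks.
sorted (value, group): (8,X), (10,X), (10,Y), (11,Y), (13,Y), (15,X), (21,X), (23,X), (23,Y), (25,X), (25,Y), (31,Y), (32,Y)
ranks: 8->1, 10->2.5, 10->2.5, 11->4, 13->5, 15->6, 21->7, 23->8.5, 23->8.5, 25->10.5, 25->10.5, 31->12, 32->13
Step 2: Rank sum for X: R1 = 1 + 2.5 + 6 + 7 + 8.5 + 10.5 = 35.5.
Step 3: U_X = R1 - n1(n1+1)/2 = 35.5 - 6*7/2 = 35.5 - 21 = 14.5.
       U_Y = n1*n2 - U_X = 42 - 14.5 = 27.5.
Step 4: Ties are present, so use the tie-corrected normal approximation (with continuity correction) for the p-value.
Step 5: p-value = 0.389405; compare to alpha = 0.1. fail to reject H0.

U_X = 14.5, p = 0.389405, fail to reject H0 at alpha = 0.1.


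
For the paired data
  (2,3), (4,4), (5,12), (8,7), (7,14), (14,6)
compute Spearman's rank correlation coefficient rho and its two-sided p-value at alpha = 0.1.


Step 1: Rank x and y separately (midranks; no ties here).
rank(x): 2->1, 4->2, 5->3, 8->5, 7->4, 14->6
rank(y): 3->1, 4->2, 12->5, 7->4, 14->6, 6->3
Step 2: d_i = R_x(i) - R_y(i); compute d_i^2.
  (1-1)^2=0, (2-2)^2=0, (3-5)^2=4, (5-4)^2=1, (4-6)^2=4, (6-3)^2=9
sum(d^2) = 18.
Step 3: rho = 1 - 6*18 / (6*(6^2 - 1)) = 1 - 108/210 = 0.485714.
Step 4: Under H0, t = rho * sqrt((n-2)/(1-rho^2)) = 1.1113 ~ t(4).
Step 5: Two-sided p-value from the t-distribution with 4 df = 0.328723.
Step 6: alpha = 0.1. fail to reject H0.

rho = 0.4857, p = 0.328723, fail to reject H0 at alpha = 0.1.


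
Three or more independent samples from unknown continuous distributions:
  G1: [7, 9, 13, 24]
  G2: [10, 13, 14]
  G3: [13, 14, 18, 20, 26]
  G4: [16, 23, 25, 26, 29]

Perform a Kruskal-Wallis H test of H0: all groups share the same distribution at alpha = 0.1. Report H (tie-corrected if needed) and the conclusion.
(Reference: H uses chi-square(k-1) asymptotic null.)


Step 1: Combine all N = 17 observations and assign midranks.
sorted (value, group, rank): (7,G1,1), (9,G1,2), (10,G2,3), (13,G1,5), (13,G2,5), (13,G3,5), (14,G2,7.5), (14,G3,7.5), (16,G4,9), (18,G3,10), (20,G3,11), (23,G4,12), (24,G1,13), (25,G4,14), (26,G3,15.5), (26,G4,15.5), (29,G4,17)
Step 2: Sum ranks within each group.
R_1 = 21 (n_1 = 4)
R_2 = 15.5 (n_2 = 3)
R_3 = 49 (n_3 = 5)
R_4 = 67.5 (n_4 = 5)
Step 3: H = 12/(N(N+1)) * sum(R_i^2/n_i) - 3(N+1)
     = 12/(17*18) * (21^2/4 + 15.5^2/3 + 49^2/5 + 67.5^2/5) - 3*18
     = 0.039216 * 1581.78 - 54
     = 8.030719.
Step 4: Ties present; correction factor C = 1 - 36/(17^3 - 17) = 0.992647. Corrected H = 8.030719 / 0.992647 = 8.090206.
Step 5: Under H0, H ~ chi^2(3); p-value = 0.044184.
Step 6: alpha = 0.1. reject H0.

H = 8.0902, df = 3, p = 0.044184, reject H0.


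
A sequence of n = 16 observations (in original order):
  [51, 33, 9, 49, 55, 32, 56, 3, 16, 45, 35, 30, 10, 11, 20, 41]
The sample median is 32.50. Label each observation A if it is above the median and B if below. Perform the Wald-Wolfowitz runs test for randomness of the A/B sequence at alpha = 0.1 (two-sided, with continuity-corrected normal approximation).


Step 1: Compute median = 32.50; label A = above, B = below.
Labels in order: AABAABABBAABBBBA  (n_A = 8, n_B = 8)
Step 2: Count runs R = 9.
Step 3: Under H0 (random ordering), E[R] = 2*n_A*n_B/(n_A+n_B) + 1 = 2*8*8/16 + 1 = 9.0000.
        Var[R] = 2*n_A*n_B*(2*n_A*n_B - n_A - n_B) / ((n_A+n_B)^2 * (n_A+n_B-1)) = 14336/3840 = 3.7333.
        SD[R] = 1.9322.
Step 4: R = E[R], so z = 0 with no continuity correction.
Step 5: Two-sided p-value via normal approximation = 2*(1 - Phi(|z|)) = 1.000000.
Step 6: alpha = 0.1. fail to reject H0.

R = 9, z = 0.0000, p = 1.000000, fail to reject H0.


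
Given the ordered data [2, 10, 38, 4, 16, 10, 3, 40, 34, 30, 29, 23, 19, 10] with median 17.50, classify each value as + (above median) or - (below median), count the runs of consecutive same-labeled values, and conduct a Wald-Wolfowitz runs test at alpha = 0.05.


Step 1: Compute median = 17.50; label A = above, B = below.
Labels in order: BBABBBBAAAAAAB  (n_A = 7, n_B = 7)
Step 2: Count runs R = 5.
Step 3: Under H0 (random ordering), E[R] = 2*n_A*n_B/(n_A+n_B) + 1 = 2*7*7/14 + 1 = 8.0000.
        Var[R] = 2*n_A*n_B*(2*n_A*n_B - n_A - n_B) / ((n_A+n_B)^2 * (n_A+n_B-1)) = 8232/2548 = 3.2308.
        SD[R] = 1.7974.
Step 4: Continuity-corrected z = (R + 0.5 - E[R]) / SD[R] = (5 + 0.5 - 8.0000) / 1.7974 = -1.3909.
Step 5: Two-sided p-value via normal approximation = 2*(1 - Phi(|z|)) = 0.164264.
Step 6: alpha = 0.05. fail to reject H0.

R = 5, z = -1.3909, p = 0.164264, fail to reject H0.


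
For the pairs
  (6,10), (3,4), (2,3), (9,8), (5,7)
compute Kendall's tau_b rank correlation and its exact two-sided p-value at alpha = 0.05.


Step 1: Enumerate the 10 unordered pairs (i,j) with i<j and classify each by sign(x_j-x_i) * sign(y_j-y_i).
  (1,2):dx=-3,dy=-6->C; (1,3):dx=-4,dy=-7->C; (1,4):dx=+3,dy=-2->D; (1,5):dx=-1,dy=-3->C
  (2,3):dx=-1,dy=-1->C; (2,4):dx=+6,dy=+4->C; (2,5):dx=+2,dy=+3->C; (3,4):dx=+7,dy=+5->C
  (3,5):dx=+3,dy=+4->C; (4,5):dx=-4,dy=-1->C
Step 2: C = 9, D = 1, total pairs = 10.
Step 3: tau = (C - D)/(n(n-1)/2) = (9 - 1)/10 = 0.800000.
Step 4: Exact two-sided p-value (enumerate n! = 120 permutations of y under H0): p = 0.083333.
Step 5: alpha = 0.05. fail to reject H0.

tau_b = 0.8000 (C=9, D=1), p = 0.083333, fail to reject H0.


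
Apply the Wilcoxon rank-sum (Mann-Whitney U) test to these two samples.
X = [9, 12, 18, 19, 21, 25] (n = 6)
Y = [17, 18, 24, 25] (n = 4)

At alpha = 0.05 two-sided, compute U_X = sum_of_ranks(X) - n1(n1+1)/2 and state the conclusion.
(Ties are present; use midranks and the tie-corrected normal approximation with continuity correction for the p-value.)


Step 1: Combine and sort all 10 observations; assign midranks.
sorted (value, group): (9,X), (12,X), (17,Y), (18,X), (18,Y), (19,X), (21,X), (24,Y), (25,X), (25,Y)
ranks: 9->1, 12->2, 17->3, 18->4.5, 18->4.5, 19->6, 21->7, 24->8, 25->9.5, 25->9.5
Step 2: Rank sum for X: R1 = 1 + 2 + 4.5 + 6 + 7 + 9.5 = 30.
Step 3: U_X = R1 - n1(n1+1)/2 = 30 - 6*7/2 = 30 - 21 = 9.
       U_Y = n1*n2 - U_X = 24 - 9 = 15.
Step 4: Ties are present, so use the tie-corrected normal approximation (with continuity correction) for the p-value.
Step 5: p-value = 0.591778; compare to alpha = 0.05. fail to reject H0.

U_X = 9, p = 0.591778, fail to reject H0 at alpha = 0.05.


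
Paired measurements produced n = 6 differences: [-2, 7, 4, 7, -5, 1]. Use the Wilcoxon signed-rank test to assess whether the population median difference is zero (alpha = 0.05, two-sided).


Step 1: Drop any zero differences (none here) and take |d_i|.
|d| = [2, 7, 4, 7, 5, 1]
Step 2: Midrank |d_i| (ties get averaged ranks).
ranks: |2|->2, |7|->5.5, |4|->3, |7|->5.5, |5|->4, |1|->1
Step 3: Attach original signs; sum ranks with positive sign and with negative sign.
W+ = 5.5 + 3 + 5.5 + 1 = 15
W- = 2 + 4 = 6
(Check: W+ + W- = 21 should equal n(n+1)/2 = 21.)
Step 4: Test statistic W = min(W+, W-) = 6.
Step 5: Ties in |d|, so use the tie-corrected normal approximation.
        E[W] = n(n+1)/4 = 6*7/4 = 10.5.
        Tie groups: |d|=7 (t=2); sum(t^3 - t) = 6.
        Var[W] = n(n+1)(2n+1)/24 - sum(t^3-t)/48 = 546/24 - 6/48 = 22.625.
        z = (W - E[W]) / sqrt(Var[W]) = (6 - 10.5) / 4.7566 = -0.9461.
        Two-sided p = 2*Phi(z) = 0.344118.
Step 6: alpha = 0.05. fail to reject H0.

W+ = 15, W- = 6, W = min = 6, p = 0.344118, fail to reject H0.


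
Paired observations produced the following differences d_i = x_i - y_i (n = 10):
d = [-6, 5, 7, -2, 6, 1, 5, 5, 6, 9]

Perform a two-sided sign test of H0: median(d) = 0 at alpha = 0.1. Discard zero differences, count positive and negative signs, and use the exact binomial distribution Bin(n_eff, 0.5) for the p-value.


Step 1: Discard zero differences. Original n = 10; n_eff = number of nonzero differences = 10.
Nonzero differences (with sign): -6, +5, +7, -2, +6, +1, +5, +5, +6, +9
Step 2: Count signs: positive = 8, negative = 2.
Step 3: Under H0: P(positive) = 0.5, so the number of positives S ~ Bin(10, 0.5).
Step 4: Two-sided exact p-value = sum of Bin(10,0.5) probabilities at or below the observed probability = 0.109375.
Step 5: alpha = 0.1. fail to reject H0.

n_eff = 10, pos = 8, neg = 2, p = 0.109375, fail to reject H0.


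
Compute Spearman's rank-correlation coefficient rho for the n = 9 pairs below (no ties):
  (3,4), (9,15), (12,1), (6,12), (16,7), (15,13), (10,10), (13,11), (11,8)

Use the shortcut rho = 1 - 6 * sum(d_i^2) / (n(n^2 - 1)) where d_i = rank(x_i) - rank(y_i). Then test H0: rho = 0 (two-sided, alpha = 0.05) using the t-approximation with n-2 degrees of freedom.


Step 1: Rank x and y separately (midranks; no ties here).
rank(x): 3->1, 9->3, 12->6, 6->2, 16->9, 15->8, 10->4, 13->7, 11->5
rank(y): 4->2, 15->9, 1->1, 12->7, 7->3, 13->8, 10->5, 11->6, 8->4
Step 2: d_i = R_x(i) - R_y(i); compute d_i^2.
  (1-2)^2=1, (3-9)^2=36, (6-1)^2=25, (2-7)^2=25, (9-3)^2=36, (8-8)^2=0, (4-5)^2=1, (7-6)^2=1, (5-4)^2=1
sum(d^2) = 126.
Step 3: rho = 1 - 6*126 / (9*(9^2 - 1)) = 1 - 756/720 = -0.050000.
Step 4: Under H0, t = rho * sqrt((n-2)/(1-rho^2)) = -0.1325 ~ t(7).
Step 5: Two-sided p-value from the t-distribution with 7 df = 0.898353.
Step 6: alpha = 0.05. fail to reject H0.

rho = -0.0500, p = 0.898353, fail to reject H0 at alpha = 0.05.


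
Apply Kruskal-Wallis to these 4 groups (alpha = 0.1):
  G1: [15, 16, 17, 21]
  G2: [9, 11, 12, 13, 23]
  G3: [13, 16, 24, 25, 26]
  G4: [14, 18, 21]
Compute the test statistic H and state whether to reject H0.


Step 1: Combine all N = 17 observations and assign midranks.
sorted (value, group, rank): (9,G2,1), (11,G2,2), (12,G2,3), (13,G2,4.5), (13,G3,4.5), (14,G4,6), (15,G1,7), (16,G1,8.5), (16,G3,8.5), (17,G1,10), (18,G4,11), (21,G1,12.5), (21,G4,12.5), (23,G2,14), (24,G3,15), (25,G3,16), (26,G3,17)
Step 2: Sum ranks within each group.
R_1 = 38 (n_1 = 4)
R_2 = 24.5 (n_2 = 5)
R_3 = 61 (n_3 = 5)
R_4 = 29.5 (n_4 = 3)
Step 3: H = 12/(N(N+1)) * sum(R_i^2/n_i) - 3(N+1)
     = 12/(17*18) * (38^2/4 + 24.5^2/5 + 61^2/5 + 29.5^2/3) - 3*18
     = 0.039216 * 1515.33 - 54
     = 5.424837.
Step 4: Ties present; correction factor C = 1 - 18/(17^3 - 17) = 0.996324. Corrected H = 5.424837 / 0.996324 = 5.444854.
Step 5: Under H0, H ~ chi^2(3); p-value = 0.141974.
Step 6: alpha = 0.1. fail to reject H0.

H = 5.4449, df = 3, p = 0.141974, fail to reject H0.
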